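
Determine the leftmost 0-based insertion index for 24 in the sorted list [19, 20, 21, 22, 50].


List is sorted: [19, 20, 21, 22, 50]
We need the leftmost position where 24 can be inserted, i.e. the first index whose element is >= 24 (or the end of the list if none is).
Binary search with low=0, high=5 (0-based indices):
  low=0, high=5, mid=2: a[2]=21 < 24, so low = 3
  low=3, high=5, mid=4: a[4]=50 >= 24, so high = 4
  low=3, high=4, mid=3: a[3]=22 < 24, so low = 4
Now low = high = 4, so the insertion index is 4.
Final answer: 4


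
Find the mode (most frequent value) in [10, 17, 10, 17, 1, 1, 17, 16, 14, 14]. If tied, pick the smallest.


Count the frequency of each value:
  1 appears 2 time(s)
  10 appears 2 time(s)
  14 appears 2 time(s)
  16 appears 1 time(s)
  17 appears 3 time(s)
Maximum frequency is 3.
Only 17 reaches that frequency, so it is the mode.
Final answer: 17


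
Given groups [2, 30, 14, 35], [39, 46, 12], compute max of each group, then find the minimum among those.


Find max of each group:
  Group 1: [2, 30, 14, 35] -> max = 35
  Group 2: [39, 46, 12] -> max = 46
Maxes: [35, 46]
Minimum of maxes = 35
Final answer: 35


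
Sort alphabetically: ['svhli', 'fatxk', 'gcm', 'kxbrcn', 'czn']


Compare strings character by character (the first differing letter decides):
  'czn' < 'fatxk' since 'c' < 'f' at position 1
  'fatxk' < 'gcm' since 'f' < 'g' at position 1
  'gcm' < 'kxbrcn' since 'g' < 'k' at position 1
  'kxbrcn' < 'svhli' since 'k' < 's' at position 1
Chaining these comparisons gives the alphabetical order.
Final answer: ['czn', 'fatxk', 'gcm', 'kxbrcn', 'svhli']


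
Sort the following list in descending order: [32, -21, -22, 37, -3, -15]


Original list: [32, -21, -22, 37, -3, -15]
Repeatedly take the largest remaining element:
  Remaining [32, -21, -22, 37, -3, -15] -> largest is 37
  Remaining [32, -21, -22, -3, -15] -> largest is 32
  Remaining [-21, -22, -3, -15] -> largest is -3
  Remaining [-21, -22, -15] -> largest is -15
  Remaining [-21, -22] -> largest is -21
  Remaining [-22] -> largest is -22
Collecting the picks in order gives the descending list.
Final answer: [37, 32, -3, -15, -21, -22]


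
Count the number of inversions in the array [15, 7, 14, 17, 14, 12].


For each element, count the later elements that are smaller than it:
  15 (index 0): smaller elements after it = [7, 14, 14, 12] -> 4
  7 (index 1): smaller elements after it = [] -> 0
  14 (index 2): smaller elements after it = [12] -> 1
  17 (index 3): smaller elements after it = [14, 12] -> 2
  14 (index 4): smaller elements after it = [12] -> 1
Total inversions = 4 + 0 + 1 + 2 + 1 = 8
Final answer: 8


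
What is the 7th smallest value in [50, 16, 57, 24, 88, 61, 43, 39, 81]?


Sort ascending: [16, 24, 39, 43, 50, 57, 61, 81, 88]
The 7th element (1-indexed) is at index 6.
Value = 61
Final answer: 61


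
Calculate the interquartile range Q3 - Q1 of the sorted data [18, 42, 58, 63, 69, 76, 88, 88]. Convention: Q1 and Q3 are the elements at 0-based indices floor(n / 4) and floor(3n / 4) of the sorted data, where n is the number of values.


The data has n = 8 elements.
Q1 index = floor(8 / 4) = floor(2) = 2; Q3 index = floor(3 * 8 / 4) = floor(6) = 6
Q1 = element at index 2 = 58
Q3 = element at index 6 = 88
IQR = 88 - 58 = 30
Final answer: 30


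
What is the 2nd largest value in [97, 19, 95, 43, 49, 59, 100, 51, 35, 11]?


Sort descending: [100, 97, 95, 59, 51, 49, 43, 35, 19, 11]
The 2nd element (1-indexed) is at index 1.
Value = 97
Final answer: 97


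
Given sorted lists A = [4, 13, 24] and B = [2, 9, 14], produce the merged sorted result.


List A: [4, 13, 24]
List B: [2, 9, 14]
Repeatedly compare the front elements and take the smaller:
  4 vs 2 -> take 2
  4 vs 9 -> take 4
  13 vs 9 -> take 9
  13 vs 14 -> take 13
  24 vs 14 -> take 14
  B is exhausted; append the rest of A: [24]
Final answer: [2, 4, 9, 13, 14, 24]


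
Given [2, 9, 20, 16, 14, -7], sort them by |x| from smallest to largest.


Compute absolute values:
  |2| = 2
  |9| = 9
  |20| = 20
  |16| = 16
  |14| = 14
  |-7| = 7
Absolute values in increasing order: 2 < 7 < 9 < 14 < 16 < 20
Listing the original numbers in that order gives the answer.
Final answer: [2, -7, 9, 14, 16, 20]


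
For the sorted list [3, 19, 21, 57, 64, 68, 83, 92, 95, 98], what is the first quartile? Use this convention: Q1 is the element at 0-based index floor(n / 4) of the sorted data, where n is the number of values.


The list has n = 10 elements.
Q1 index = floor(10 / 4) = floor(2.5) = 2
Counting from index 0 in the sorted data, the element at index 2 is 21.
Final answer: 21


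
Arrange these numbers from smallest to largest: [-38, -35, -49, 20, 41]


Original list: [-38, -35, -49, 20, 41]
Repeatedly take the smallest remaining element:
  Remaining [-38, -35, -49, 20, 41] -> smallest is -49
  Remaining [-38, -35, 20, 41] -> smallest is -38
  Remaining [-35, 20, 41] -> smallest is -35
  Remaining [20, 41] -> smallest is 20
  Remaining [41] -> smallest is 41
Collecting the picks in order gives the sorted list.
Final answer: [-49, -38, -35, 20, 41]


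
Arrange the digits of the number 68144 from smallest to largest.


The number 68144 has digits: 6, 8, 1, 4, 4
Sorted: 1, 4, 4, 6, 8
Joining the sorted digits gives the result.
Final answer: 14468


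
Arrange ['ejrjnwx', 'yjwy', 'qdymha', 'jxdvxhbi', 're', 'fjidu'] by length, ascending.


Compute lengths:
  'ejrjnwx' has length 7
  'yjwy' has length 4
  'qdymha' has length 6
  'jxdvxhbi' has length 8
  're' has length 2
  'fjidu' has length 5
Lengths in increasing order: 2 < 4 < 5 < 6 < 7 < 8
Listing the words in that order gives the answer.
Final answer: ['re', 'yjwy', 'fjidu', 'qdymha', 'ejrjnwx', 'jxdvxhbi']


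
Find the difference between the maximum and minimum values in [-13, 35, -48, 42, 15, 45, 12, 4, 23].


Maximum value: 45
Minimum value: -48
Range = 45 - (-48) = 93
Final answer: 93


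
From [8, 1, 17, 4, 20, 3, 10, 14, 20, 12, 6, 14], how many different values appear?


List all unique values:
Distinct values: [1, 3, 4, 6, 8, 10, 12, 14, 17, 20]
Count = 10
Final answer: 10


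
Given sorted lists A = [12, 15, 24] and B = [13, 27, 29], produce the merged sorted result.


List A: [12, 15, 24]
List B: [13, 27, 29]
Repeatedly compare the front elements and take the smaller:
  12 vs 13 -> take 12
  15 vs 13 -> take 13
  15 vs 27 -> take 15
  24 vs 27 -> take 24
  A is exhausted; append the rest of B: [27, 29]
Final answer: [12, 13, 15, 24, 27, 29]


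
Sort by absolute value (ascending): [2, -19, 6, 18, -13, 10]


Compute absolute values:
  |2| = 2
  |-19| = 19
  |6| = 6
  |18| = 18
  |-13| = 13
  |10| = 10
Absolute values in increasing order: 2 < 6 < 10 < 13 < 18 < 19
Listing the original numbers in that order gives the answer.
Final answer: [2, 6, 10, -13, 18, -19]


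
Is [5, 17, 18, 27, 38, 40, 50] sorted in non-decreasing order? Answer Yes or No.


Check consecutive pairs:
  5 <= 17? True
  17 <= 18? True
  18 <= 27? True
  27 <= 38? True
  38 <= 40? True
  40 <= 50? True
Every consecutive pair is in order, so the list is non-decreasing.
Final answer: Yes


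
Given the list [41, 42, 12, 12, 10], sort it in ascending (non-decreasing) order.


Original list: [41, 42, 12, 12, 10]
Repeatedly take the smallest remaining element:
  Remaining [41, 42, 12, 12, 10] -> smallest is 10
  Remaining [41, 42, 12, 12] -> smallest is 12
  Remaining [41, 42, 12] -> smallest is 12
  Remaining [41, 42] -> smallest is 41
  Remaining [42] -> smallest is 42
Collecting the picks in order gives the sorted list.
Final answer: [10, 12, 12, 41, 42]


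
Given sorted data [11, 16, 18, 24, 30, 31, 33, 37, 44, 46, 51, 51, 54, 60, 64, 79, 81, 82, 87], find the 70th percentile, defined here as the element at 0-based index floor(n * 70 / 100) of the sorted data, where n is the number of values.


The dataset has n = 19 elements.
Index = floor(19 * 70 / 100) = floor(1330 / 100) = floor(13.3) = 13
Counting from index 0 in the sorted data, the element at index 13 is 60.
Final answer: 60


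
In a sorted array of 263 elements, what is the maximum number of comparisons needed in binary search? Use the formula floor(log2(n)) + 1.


Binary search halves the search space each step.
Maximum comparisons = floor(log2(263)) + 1
log2(263) = 8.0389
floor(log2(263)) = 8, so 8 + 1 = 9
Final answer: 9


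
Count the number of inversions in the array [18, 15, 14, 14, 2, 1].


For each element, count the later elements that are smaller than it:
  18 (index 0): smaller elements after it = [15, 14, 14, 2, 1] -> 5
  15 (index 1): smaller elements after it = [14, 14, 2, 1] -> 4
  14 (index 2): smaller elements after it = [2, 1] -> 2
  14 (index 3): smaller elements after it = [2, 1] -> 2
  2 (index 4): smaller elements after it = [1] -> 1
Total inversions = 5 + 4 + 2 + 2 + 1 = 14
Final answer: 14


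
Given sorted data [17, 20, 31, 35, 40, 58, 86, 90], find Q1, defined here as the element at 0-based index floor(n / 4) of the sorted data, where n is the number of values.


The list has n = 8 elements.
Q1 index = floor(8 / 4) = floor(2) = 2
Counting from index 0 in the sorted data, the element at index 2 is 31.
Final answer: 31


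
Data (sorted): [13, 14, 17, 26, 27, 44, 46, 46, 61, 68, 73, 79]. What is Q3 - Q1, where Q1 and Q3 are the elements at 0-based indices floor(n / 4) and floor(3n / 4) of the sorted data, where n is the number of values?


The data has n = 12 elements.
Q1 index = floor(12 / 4) = floor(3) = 3; Q3 index = floor(3 * 12 / 4) = floor(9) = 9
Q1 = element at index 3 = 26
Q3 = element at index 9 = 68
IQR = 68 - 26 = 42
Final answer: 42


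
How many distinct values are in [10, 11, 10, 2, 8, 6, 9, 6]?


List all unique values:
Distinct values: [2, 6, 8, 9, 10, 11]
Count = 6
Final answer: 6


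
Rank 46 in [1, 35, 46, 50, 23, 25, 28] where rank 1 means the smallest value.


Sort ascending: [1, 23, 25, 28, 35, 46, 50]
Find 46 in the sorted list.
46 is at position 6 (1-indexed).
Final answer: 6


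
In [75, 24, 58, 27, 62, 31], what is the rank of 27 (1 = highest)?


Sort descending: [75, 62, 58, 31, 27, 24]
Find 27 in the sorted list.
27 is at position 5.
Final answer: 5


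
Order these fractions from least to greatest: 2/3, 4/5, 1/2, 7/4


Convert to decimal for comparison:
  2/3 = 0.6667
  4/5 = 0.8
  1/2 = 0.5
  7/4 = 1.75
Decimals in increasing order: 0.5 < 0.6667 < 0.8 < 1.75
Writing each back as its fraction gives the sorted order.
Final answer: 1/2, 2/3, 4/5, 7/4


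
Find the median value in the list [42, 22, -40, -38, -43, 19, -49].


First, sort the list: [-49, -43, -40, -38, 19, 22, 42]
The list has 7 elements (odd count).
The middle index is 3 (0-based), and the element there is -38.
Final answer: -38


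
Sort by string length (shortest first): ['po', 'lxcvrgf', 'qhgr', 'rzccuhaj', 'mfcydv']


Compute lengths:
  'po' has length 2
  'lxcvrgf' has length 7
  'qhgr' has length 4
  'rzccuhaj' has length 8
  'mfcydv' has length 6
Lengths in increasing order: 2 < 4 < 6 < 7 < 8
Listing the words in that order gives the answer.
Final answer: ['po', 'qhgr', 'mfcydv', 'lxcvrgf', 'rzccuhaj']


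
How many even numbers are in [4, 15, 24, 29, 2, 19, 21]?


Check each element:
  4 is even
  15 is odd
  24 is even
  29 is odd
  2 is even
  19 is odd
  21 is odd
Evens: [4, 24, 2]
Count of evens = 3
Final answer: 3


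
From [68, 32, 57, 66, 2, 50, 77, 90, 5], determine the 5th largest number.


Sort descending: [90, 77, 68, 66, 57, 50, 32, 5, 2]
The 5th element (1-indexed) is at index 4.
Value = 57
Final answer: 57


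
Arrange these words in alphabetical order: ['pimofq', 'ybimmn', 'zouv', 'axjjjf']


Compare strings character by character (the first differing letter decides):
  'axjjjf' < 'pimofq' since 'a' < 'p' at position 1
  'pimofq' < 'ybimmn' since 'p' < 'y' at position 1
  'ybimmn' < 'zouv' since 'y' < 'z' at position 1
Chaining these comparisons gives the alphabetical order.
Final answer: ['axjjjf', 'pimofq', 'ybimmn', 'zouv']


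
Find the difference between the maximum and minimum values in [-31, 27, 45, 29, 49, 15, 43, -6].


Maximum value: 49
Minimum value: -31
Range = 49 - (-31) = 80
Final answer: 80


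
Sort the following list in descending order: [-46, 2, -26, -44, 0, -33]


Original list: [-46, 2, -26, -44, 0, -33]
Repeatedly take the largest remaining element:
  Remaining [-46, 2, -26, -44, 0, -33] -> largest is 2
  Remaining [-46, -26, -44, 0, -33] -> largest is 0
  Remaining [-46, -26, -44, -33] -> largest is -26
  Remaining [-46, -44, -33] -> largest is -33
  Remaining [-46, -44] -> largest is -44
  Remaining [-46] -> largest is -46
Collecting the picks in order gives the descending list.
Final answer: [2, 0, -26, -33, -44, -46]


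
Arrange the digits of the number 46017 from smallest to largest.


The number 46017 has digits: 4, 6, 0, 1, 7
Sorted: 0, 1, 4, 6, 7
Joining the sorted digits gives the result.
Final answer: 01467


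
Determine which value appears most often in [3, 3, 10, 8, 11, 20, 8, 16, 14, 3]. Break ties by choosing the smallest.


Count the frequency of each value:
  3 appears 3 time(s)
  8 appears 2 time(s)
  10 appears 1 time(s)
  11 appears 1 time(s)
  14 appears 1 time(s)
  16 appears 1 time(s)
  20 appears 1 time(s)
Maximum frequency is 3.
Only 3 reaches that frequency, so it is the mode.
Final answer: 3


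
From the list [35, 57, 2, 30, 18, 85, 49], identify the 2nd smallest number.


Sort ascending: [2, 18, 30, 35, 49, 57, 85]
The 2nd element (1-indexed) is at index 1.
Value = 18
Final answer: 18


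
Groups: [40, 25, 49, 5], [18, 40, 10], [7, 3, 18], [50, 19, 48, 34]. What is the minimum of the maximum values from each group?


Find max of each group:
  Group 1: [40, 25, 49, 5] -> max = 49
  Group 2: [18, 40, 10] -> max = 40
  Group 3: [7, 3, 18] -> max = 18
  Group 4: [50, 19, 48, 34] -> max = 50
Maxes: [49, 40, 18, 50]
Minimum of maxes = 18
Final answer: 18


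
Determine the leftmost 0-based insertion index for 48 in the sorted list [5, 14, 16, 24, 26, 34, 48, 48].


List is sorted: [5, 14, 16, 24, 26, 34, 48, 48]
We need the leftmost position where 48 can be inserted, i.e. the first index whose element is >= 48 (or the end of the list if none is).
Binary search with low=0, high=8 (0-based indices):
  low=0, high=8, mid=4: a[4]=26 < 48, so low = 5
  low=5, high=8, mid=6: a[6]=48 >= 48, so high = 6
  low=5, high=6, mid=5: a[5]=34 < 48, so low = 6
Now low = high = 6, so the insertion index is 6.
Final answer: 6


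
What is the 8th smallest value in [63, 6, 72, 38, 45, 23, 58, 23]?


Sort ascending: [6, 23, 23, 38, 45, 58, 63, 72]
The 8th element (1-indexed) is at index 7.
Value = 72
Final answer: 72


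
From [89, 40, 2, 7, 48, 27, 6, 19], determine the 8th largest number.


Sort descending: [89, 48, 40, 27, 19, 7, 6, 2]
The 8th element (1-indexed) is at index 7.
Value = 2
Final answer: 2


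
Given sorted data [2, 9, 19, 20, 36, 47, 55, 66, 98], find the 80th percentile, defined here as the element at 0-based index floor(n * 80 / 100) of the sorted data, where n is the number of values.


The dataset has n = 9 elements.
Index = floor(9 * 80 / 100) = floor(720 / 100) = floor(7.2) = 7
Counting from index 0 in the sorted data, the element at index 7 is 66.
Final answer: 66


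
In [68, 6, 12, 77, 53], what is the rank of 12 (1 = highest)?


Sort descending: [77, 68, 53, 12, 6]
Find 12 in the sorted list.
12 is at position 4.
Final answer: 4


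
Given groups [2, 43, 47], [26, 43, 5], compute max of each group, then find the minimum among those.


Find max of each group:
  Group 1: [2, 43, 47] -> max = 47
  Group 2: [26, 43, 5] -> max = 43
Maxes: [47, 43]
Minimum of maxes = 43
Final answer: 43


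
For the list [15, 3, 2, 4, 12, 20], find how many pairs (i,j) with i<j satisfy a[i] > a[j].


For each element, count the later elements that are smaller than it:
  15 (index 0): smaller elements after it = [3, 2, 4, 12] -> 4
  3 (index 1): smaller elements after it = [2] -> 1
  2 (index 2): smaller elements after it = [] -> 0
  4 (index 3): smaller elements after it = [] -> 0
  12 (index 4): smaller elements after it = [] -> 0
Total inversions = 4 + 1 + 0 + 0 + 0 = 5
Final answer: 5


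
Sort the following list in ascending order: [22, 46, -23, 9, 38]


Original list: [22, 46, -23, 9, 38]
Repeatedly take the smallest remaining element:
  Remaining [22, 46, -23, 9, 38] -> smallest is -23
  Remaining [22, 46, 9, 38] -> smallest is 9
  Remaining [22, 46, 38] -> smallest is 22
  Remaining [46, 38] -> smallest is 38
  Remaining [46] -> smallest is 46
Collecting the picks in order gives the sorted list.
Final answer: [-23, 9, 22, 38, 46]


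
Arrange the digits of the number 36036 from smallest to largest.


The number 36036 has digits: 3, 6, 0, 3, 6
Sorted: 0, 3, 3, 6, 6
Joining the sorted digits gives the result.
Final answer: 03366


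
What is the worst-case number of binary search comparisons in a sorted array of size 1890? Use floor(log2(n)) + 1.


Binary search halves the search space each step.
Maximum comparisons = floor(log2(1890)) + 1
log2(1890) = 10.8842
floor(log2(1890)) = 10, so 10 + 1 = 11
Final answer: 11


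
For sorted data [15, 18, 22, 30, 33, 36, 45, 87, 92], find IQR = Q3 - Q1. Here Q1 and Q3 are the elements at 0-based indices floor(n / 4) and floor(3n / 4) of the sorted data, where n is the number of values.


The data has n = 9 elements.
Q1 index = floor(9 / 4) = floor(2.25) = 2; Q3 index = floor(3 * 9 / 4) = floor(6.75) = 6
Q1 = element at index 2 = 22
Q3 = element at index 6 = 45
IQR = 45 - 22 = 23
Final answer: 23


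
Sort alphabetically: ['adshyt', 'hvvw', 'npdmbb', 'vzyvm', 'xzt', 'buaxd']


Compare strings character by character (the first differing letter decides):
  'adshyt' < 'buaxd' since 'a' < 'b' at position 1
  'buaxd' < 'hvvw' since 'b' < 'h' at position 1
  'hvvw' < 'npdmbb' since 'h' < 'n' at position 1
  'npdmbb' < 'vzyvm' since 'n' < 'v' at position 1
  'vzyvm' < 'xzt' since 'v' < 'x' at position 1
Chaining these comparisons gives the alphabetical order.
Final answer: ['adshyt', 'buaxd', 'hvvw', 'npdmbb', 'vzyvm', 'xzt']


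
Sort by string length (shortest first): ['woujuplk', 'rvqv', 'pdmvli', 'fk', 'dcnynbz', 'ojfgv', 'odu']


Compute lengths:
  'woujuplk' has length 8
  'rvqv' has length 4
  'pdmvli' has length 6
  'fk' has length 2
  'dcnynbz' has length 7
  'ojfgv' has length 5
  'odu' has length 3
Lengths in increasing order: 2 < 3 < 4 < 5 < 6 < 7 < 8
Listing the words in that order gives the answer.
Final answer: ['fk', 'odu', 'rvqv', 'ojfgv', 'pdmvli', 'dcnynbz', 'woujuplk']


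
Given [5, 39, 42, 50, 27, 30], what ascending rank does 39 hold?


Sort ascending: [5, 27, 30, 39, 42, 50]
Find 39 in the sorted list.
39 is at position 4 (1-indexed).
Final answer: 4


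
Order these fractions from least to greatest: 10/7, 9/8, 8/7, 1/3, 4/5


Convert to decimal for comparison:
  10/7 = 1.4286
  9/8 = 1.125
  8/7 = 1.1429
  1/3 = 0.3333
  4/5 = 0.8
Decimals in increasing order: 0.3333 < 0.8 < 1.125 < 1.1429 < 1.4286
Writing each back as its fraction gives the sorted order.
Final answer: 1/3, 4/5, 9/8, 8/7, 10/7


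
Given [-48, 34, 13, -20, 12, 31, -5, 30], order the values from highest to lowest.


Original list: [-48, 34, 13, -20, 12, 31, -5, 30]
Repeatedly take the largest remaining element:
  Remaining [-48, 34, 13, -20, 12, 31, -5, 30] -> largest is 34
  Remaining [-48, 13, -20, 12, 31, -5, 30] -> largest is 31
  Remaining [-48, 13, -20, 12, -5, 30] -> largest is 30
  Remaining [-48, 13, -20, 12, -5] -> largest is 13
  Remaining [-48, -20, 12, -5] -> largest is 12
  Remaining [-48, -20, -5] -> largest is -5
  Remaining [-48, -20] -> largest is -20
  Remaining [-48] -> largest is -48
Collecting the picks in order gives the descending list.
Final answer: [34, 31, 30, 13, 12, -5, -20, -48]


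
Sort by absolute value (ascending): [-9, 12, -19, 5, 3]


Compute absolute values:
  |-9| = 9
  |12| = 12
  |-19| = 19
  |5| = 5
  |3| = 3
Absolute values in increasing order: 3 < 5 < 9 < 12 < 19
Listing the original numbers in that order gives the answer.
Final answer: [3, 5, -9, 12, -19]


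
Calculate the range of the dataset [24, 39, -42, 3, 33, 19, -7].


Maximum value: 39
Minimum value: -42
Range = 39 - (-42) = 81
Final answer: 81


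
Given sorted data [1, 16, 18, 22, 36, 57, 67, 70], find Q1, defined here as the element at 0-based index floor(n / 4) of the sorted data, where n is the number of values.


The list has n = 8 elements.
Q1 index = floor(8 / 4) = floor(2) = 2
Counting from index 0 in the sorted data, the element at index 2 is 18.
Final answer: 18


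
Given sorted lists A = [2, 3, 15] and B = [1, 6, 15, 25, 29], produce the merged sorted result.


List A: [2, 3, 15]
List B: [1, 6, 15, 25, 29]
Repeatedly compare the front elements and take the smaller:
  2 vs 1 -> take 1
  2 vs 6 -> take 2
  3 vs 6 -> take 3
  15 vs 6 -> take 6
  15 vs 15 -> take 15
  A is exhausted; append the rest of B: [15, 25, 29]
Final answer: [1, 2, 3, 6, 15, 15, 25, 29]


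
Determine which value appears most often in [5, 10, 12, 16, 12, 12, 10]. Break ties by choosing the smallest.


Count the frequency of each value:
  5 appears 1 time(s)
  10 appears 2 time(s)
  12 appears 3 time(s)
  16 appears 1 time(s)
Maximum frequency is 3.
Only 12 reaches that frequency, so it is the mode.
Final answer: 12


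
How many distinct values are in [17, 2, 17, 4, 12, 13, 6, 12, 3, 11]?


List all unique values:
Distinct values: [2, 3, 4, 6, 11, 12, 13, 17]
Count = 8
Final answer: 8


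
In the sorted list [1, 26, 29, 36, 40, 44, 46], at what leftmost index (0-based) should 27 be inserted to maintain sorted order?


List is sorted: [1, 26, 29, 36, 40, 44, 46]
We need the leftmost position where 27 can be inserted, i.e. the first index whose element is >= 27 (or the end of the list if none is).
Binary search with low=0, high=7 (0-based indices):
  low=0, high=7, mid=3: a[3]=36 >= 27, so high = 3
  low=0, high=3, mid=1: a[1]=26 < 27, so low = 2
  low=2, high=3, mid=2: a[2]=29 >= 27, so high = 2
Now low = high = 2, so the insertion index is 2.
Final answer: 2


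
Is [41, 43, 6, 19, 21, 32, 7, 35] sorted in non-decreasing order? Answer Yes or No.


Check consecutive pairs:
  41 <= 43? True
  43 <= 6? False
  6 <= 19? True
  19 <= 21? True
  21 <= 32? True
  32 <= 7? False
  7 <= 35? True
2 consecutive pair(s) are out of order, so the list is not sorted.
Final answer: No


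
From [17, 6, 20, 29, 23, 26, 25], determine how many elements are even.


Check each element:
  17 is odd
  6 is even
  20 is even
  29 is odd
  23 is odd
  26 is even
  25 is odd
Evens: [6, 20, 26]
Count of evens = 3
Final answer: 3


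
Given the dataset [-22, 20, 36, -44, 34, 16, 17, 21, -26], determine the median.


First, sort the list: [-44, -26, -22, 16, 17, 20, 21, 34, 36]
The list has 9 elements (odd count).
The middle index is 4 (0-based), and the element there is 17.
Final answer: 17


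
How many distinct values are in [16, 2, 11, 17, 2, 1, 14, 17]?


List all unique values:
Distinct values: [1, 2, 11, 14, 16, 17]
Count = 6
Final answer: 6


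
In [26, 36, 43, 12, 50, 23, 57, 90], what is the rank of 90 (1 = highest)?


Sort descending: [90, 57, 50, 43, 36, 26, 23, 12]
Find 90 in the sorted list.
90 is at position 1.
Final answer: 1


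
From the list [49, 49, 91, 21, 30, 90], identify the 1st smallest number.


Sort ascending: [21, 30, 49, 49, 90, 91]
The 1st element (1-indexed) is at index 0.
Value = 21
Final answer: 21


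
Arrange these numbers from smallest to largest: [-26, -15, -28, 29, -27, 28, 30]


Original list: [-26, -15, -28, 29, -27, 28, 30]
Repeatedly take the smallest remaining element:
  Remaining [-26, -15, -28, 29, -27, 28, 30] -> smallest is -28
  Remaining [-26, -15, 29, -27, 28, 30] -> smallest is -27
  Remaining [-26, -15, 29, 28, 30] -> smallest is -26
  Remaining [-15, 29, 28, 30] -> smallest is -15
  Remaining [29, 28, 30] -> smallest is 28
  Remaining [29, 30] -> smallest is 29
  Remaining [30] -> smallest is 30
Collecting the picks in order gives the sorted list.
Final answer: [-28, -27, -26, -15, 28, 29, 30]


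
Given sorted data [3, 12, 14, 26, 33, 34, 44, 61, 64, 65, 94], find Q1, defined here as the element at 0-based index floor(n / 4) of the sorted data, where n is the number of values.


The list has n = 11 elements.
Q1 index = floor(11 / 4) = floor(2.75) = 2
Counting from index 0 in the sorted data, the element at index 2 is 14.
Final answer: 14


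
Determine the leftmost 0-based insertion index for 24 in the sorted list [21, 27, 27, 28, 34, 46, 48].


List is sorted: [21, 27, 27, 28, 34, 46, 48]
We need the leftmost position where 24 can be inserted, i.e. the first index whose element is >= 24 (or the end of the list if none is).
Binary search with low=0, high=7 (0-based indices):
  low=0, high=7, mid=3: a[3]=28 >= 24, so high = 3
  low=0, high=3, mid=1: a[1]=27 >= 24, so high = 1
  low=0, high=1, mid=0: a[0]=21 < 24, so low = 1
Now low = high = 1, so the insertion index is 1.
Final answer: 1


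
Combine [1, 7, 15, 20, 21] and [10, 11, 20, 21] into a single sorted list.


List A: [1, 7, 15, 20, 21]
List B: [10, 11, 20, 21]
Repeatedly compare the front elements and take the smaller:
  1 vs 10 -> take 1
  7 vs 10 -> take 7
  15 vs 10 -> take 10
  15 vs 11 -> take 11
  15 vs 20 -> take 15
  20 vs 20 -> take 20
  21 vs 20 -> take 20
  21 vs 21 -> take 21
  A is exhausted; append the rest of B: [21]
Final answer: [1, 7, 10, 11, 15, 20, 20, 21, 21]


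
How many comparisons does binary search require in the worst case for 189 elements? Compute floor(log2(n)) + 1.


Binary search halves the search space each step.
Maximum comparisons = floor(log2(189)) + 1
log2(189) = 7.5622
floor(log2(189)) = 7, so 7 + 1 = 8
Final answer: 8


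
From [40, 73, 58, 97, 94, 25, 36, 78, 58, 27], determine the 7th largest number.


Sort descending: [97, 94, 78, 73, 58, 58, 40, 36, 27, 25]
The 7th element (1-indexed) is at index 6.
Value = 40
Final answer: 40


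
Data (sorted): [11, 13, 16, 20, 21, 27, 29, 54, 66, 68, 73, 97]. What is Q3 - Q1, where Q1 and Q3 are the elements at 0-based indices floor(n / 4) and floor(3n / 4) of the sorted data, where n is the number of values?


The data has n = 12 elements.
Q1 index = floor(12 / 4) = floor(3) = 3; Q3 index = floor(3 * 12 / 4) = floor(9) = 9
Q1 = element at index 3 = 20
Q3 = element at index 9 = 68
IQR = 68 - 20 = 48
Final answer: 48


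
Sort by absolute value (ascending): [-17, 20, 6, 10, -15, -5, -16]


Compute absolute values:
  |-17| = 17
  |20| = 20
  |6| = 6
  |10| = 10
  |-15| = 15
  |-5| = 5
  |-16| = 16
Absolute values in increasing order: 5 < 6 < 10 < 15 < 16 < 17 < 20
Listing the original numbers in that order gives the answer.
Final answer: [-5, 6, 10, -15, -16, -17, 20]


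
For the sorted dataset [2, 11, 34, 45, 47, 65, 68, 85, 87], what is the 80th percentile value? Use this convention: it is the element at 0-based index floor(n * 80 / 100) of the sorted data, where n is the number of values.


The dataset has n = 9 elements.
Index = floor(9 * 80 / 100) = floor(720 / 100) = floor(7.2) = 7
Counting from index 0 in the sorted data, the element at index 7 is 85.
Final answer: 85


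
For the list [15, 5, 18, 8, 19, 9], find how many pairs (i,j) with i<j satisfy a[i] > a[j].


For each element, count the later elements that are smaller than it:
  15 (index 0): smaller elements after it = [5, 8, 9] -> 3
  5 (index 1): smaller elements after it = [] -> 0
  18 (index 2): smaller elements after it = [8, 9] -> 2
  8 (index 3): smaller elements after it = [] -> 0
  19 (index 4): smaller elements after it = [9] -> 1
Total inversions = 3 + 0 + 2 + 0 + 1 = 6
Final answer: 6


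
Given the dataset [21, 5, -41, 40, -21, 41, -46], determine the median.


First, sort the list: [-46, -41, -21, 5, 21, 40, 41]
The list has 7 elements (odd count).
The middle index is 3 (0-based), and the element there is 5.
Final answer: 5


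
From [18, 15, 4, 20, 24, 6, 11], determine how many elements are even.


Check each element:
  18 is even
  15 is odd
  4 is even
  20 is even
  24 is even
  6 is even
  11 is odd
Evens: [18, 4, 20, 24, 6]
Count of evens = 5
Final answer: 5


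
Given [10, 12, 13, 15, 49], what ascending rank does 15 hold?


Sort ascending: [10, 12, 13, 15, 49]
Find 15 in the sorted list.
15 is at position 4 (1-indexed).
Final answer: 4


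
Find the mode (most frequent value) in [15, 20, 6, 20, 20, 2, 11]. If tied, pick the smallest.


Count the frequency of each value:
  2 appears 1 time(s)
  6 appears 1 time(s)
  11 appears 1 time(s)
  15 appears 1 time(s)
  20 appears 3 time(s)
Maximum frequency is 3.
Only 20 reaches that frequency, so it is the mode.
Final answer: 20


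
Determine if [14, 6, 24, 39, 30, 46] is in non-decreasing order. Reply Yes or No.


Check consecutive pairs:
  14 <= 6? False
  6 <= 24? True
  24 <= 39? True
  39 <= 30? False
  30 <= 46? True
2 consecutive pair(s) are out of order, so the list is not sorted.
Final answer: No


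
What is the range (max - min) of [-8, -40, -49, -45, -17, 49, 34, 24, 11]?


Maximum value: 49
Minimum value: -49
Range = 49 - (-49) = 98
Final answer: 98


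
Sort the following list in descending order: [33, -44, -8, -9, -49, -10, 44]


Original list: [33, -44, -8, -9, -49, -10, 44]
Repeatedly take the largest remaining element:
  Remaining [33, -44, -8, -9, -49, -10, 44] -> largest is 44
  Remaining [33, -44, -8, -9, -49, -10] -> largest is 33
  Remaining [-44, -8, -9, -49, -10] -> largest is -8
  Remaining [-44, -9, -49, -10] -> largest is -9
  Remaining [-44, -49, -10] -> largest is -10
  Remaining [-44, -49] -> largest is -44
  Remaining [-49] -> largest is -49
Collecting the picks in order gives the descending list.
Final answer: [44, 33, -8, -9, -10, -44, -49]


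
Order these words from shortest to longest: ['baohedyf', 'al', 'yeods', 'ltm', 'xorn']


Compute lengths:
  'baohedyf' has length 8
  'al' has length 2
  'yeods' has length 5
  'ltm' has length 3
  'xorn' has length 4
Lengths in increasing order: 2 < 3 < 4 < 5 < 8
Listing the words in that order gives the answer.
Final answer: ['al', 'ltm', 'xorn', 'yeods', 'baohedyf']


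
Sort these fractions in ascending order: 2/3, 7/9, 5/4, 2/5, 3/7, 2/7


Convert to decimal for comparison:
  2/3 = 0.6667
  7/9 = 0.7778
  5/4 = 1.25
  2/5 = 0.4
  3/7 = 0.4286
  2/7 = 0.2857
Decimals in increasing order: 0.2857 < 0.4 < 0.4286 < 0.6667 < 0.7778 < 1.25
Writing each back as its fraction gives the sorted order.
Final answer: 2/7, 2/5, 3/7, 2/3, 7/9, 5/4


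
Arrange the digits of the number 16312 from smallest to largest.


The number 16312 has digits: 1, 6, 3, 1, 2
Sorted: 1, 1, 2, 3, 6
Joining the sorted digits gives the result.
Final answer: 11236


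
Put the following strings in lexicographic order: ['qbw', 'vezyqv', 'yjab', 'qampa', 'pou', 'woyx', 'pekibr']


Compare strings character by character (the first differing letter decides):
  'pekibr' < 'pou' since 'e' < 'o' at position 2
  'pou' < 'qampa' since 'p' < 'q' at position 1
  'qampa' < 'qbw' since 'a' < 'b' at position 2
  'qbw' < 'vezyqv' since 'q' < 'v' at position 1
  'vezyqv' < 'woyx' since 'v' < 'w' at position 1
  'woyx' < 'yjab' since 'w' < 'y' at position 1
Chaining these comparisons gives the alphabetical order.
Final answer: ['pekibr', 'pou', 'qampa', 'qbw', 'vezyqv', 'woyx', 'yjab']


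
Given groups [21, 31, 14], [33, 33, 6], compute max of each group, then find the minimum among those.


Find max of each group:
  Group 1: [21, 31, 14] -> max = 31
  Group 2: [33, 33, 6] -> max = 33
Maxes: [31, 33]
Minimum of maxes = 31
Final answer: 31


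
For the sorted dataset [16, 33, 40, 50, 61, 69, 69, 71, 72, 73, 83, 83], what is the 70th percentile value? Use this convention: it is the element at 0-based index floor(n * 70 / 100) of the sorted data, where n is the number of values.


The dataset has n = 12 elements.
Index = floor(12 * 70 / 100) = floor(840 / 100) = floor(8.4) = 8
Counting from index 0 in the sorted data, the element at index 8 is 72.
Final answer: 72


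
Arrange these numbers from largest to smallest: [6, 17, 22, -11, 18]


Original list: [6, 17, 22, -11, 18]
Repeatedly take the largest remaining element:
  Remaining [6, 17, 22, -11, 18] -> largest is 22
  Remaining [6, 17, -11, 18] -> largest is 18
  Remaining [6, 17, -11] -> largest is 17
  Remaining [6, -11] -> largest is 6
  Remaining [-11] -> largest is -11
Collecting the picks in order gives the descending list.
Final answer: [22, 18, 17, 6, -11]


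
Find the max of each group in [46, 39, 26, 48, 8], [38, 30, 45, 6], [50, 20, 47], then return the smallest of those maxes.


Find max of each group:
  Group 1: [46, 39, 26, 48, 8] -> max = 48
  Group 2: [38, 30, 45, 6] -> max = 45
  Group 3: [50, 20, 47] -> max = 50
Maxes: [48, 45, 50]
Minimum of maxes = 45
Final answer: 45


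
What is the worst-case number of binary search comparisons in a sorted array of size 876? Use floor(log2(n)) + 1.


Binary search halves the search space each step.
Maximum comparisons = floor(log2(876)) + 1
log2(876) = 9.7748
floor(log2(876)) = 9, so 9 + 1 = 10
Final answer: 10


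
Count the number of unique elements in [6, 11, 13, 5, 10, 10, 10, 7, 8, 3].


List all unique values:
Distinct values: [3, 5, 6, 7, 8, 10, 11, 13]
Count = 8
Final answer: 8


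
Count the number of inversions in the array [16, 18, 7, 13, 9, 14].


For each element, count the later elements that are smaller than it:
  16 (index 0): smaller elements after it = [7, 13, 9, 14] -> 4
  18 (index 1): smaller elements after it = [7, 13, 9, 14] -> 4
  7 (index 2): smaller elements after it = [] -> 0
  13 (index 3): smaller elements after it = [9] -> 1
  9 (index 4): smaller elements after it = [] -> 0
Total inversions = 4 + 4 + 0 + 1 + 0 = 9
Final answer: 9


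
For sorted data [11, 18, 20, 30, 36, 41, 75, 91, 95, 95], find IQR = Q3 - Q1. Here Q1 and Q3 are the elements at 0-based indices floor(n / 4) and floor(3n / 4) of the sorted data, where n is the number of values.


The data has n = 10 elements.
Q1 index = floor(10 / 4) = floor(2.5) = 2; Q3 index = floor(3 * 10 / 4) = floor(7.5) = 7
Q1 = element at index 2 = 20
Q3 = element at index 7 = 91
IQR = 91 - 20 = 71
Final answer: 71


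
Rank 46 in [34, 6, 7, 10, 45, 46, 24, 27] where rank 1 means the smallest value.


Sort ascending: [6, 7, 10, 24, 27, 34, 45, 46]
Find 46 in the sorted list.
46 is at position 8 (1-indexed).
Final answer: 8


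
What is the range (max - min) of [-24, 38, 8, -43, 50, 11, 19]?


Maximum value: 50
Minimum value: -43
Range = 50 - (-43) = 93
Final answer: 93


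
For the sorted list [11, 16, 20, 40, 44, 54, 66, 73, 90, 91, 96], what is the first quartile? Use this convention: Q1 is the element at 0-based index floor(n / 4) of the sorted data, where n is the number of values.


The list has n = 11 elements.
Q1 index = floor(11 / 4) = floor(2.75) = 2
Counting from index 0 in the sorted data, the element at index 2 is 20.
Final answer: 20


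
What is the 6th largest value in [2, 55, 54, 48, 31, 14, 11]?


Sort descending: [55, 54, 48, 31, 14, 11, 2]
The 6th element (1-indexed) is at index 5.
Value = 11
Final answer: 11


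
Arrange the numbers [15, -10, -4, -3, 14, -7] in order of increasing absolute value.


Compute absolute values:
  |15| = 15
  |-10| = 10
  |-4| = 4
  |-3| = 3
  |14| = 14
  |-7| = 7
Absolute values in increasing order: 3 < 4 < 7 < 10 < 14 < 15
Listing the original numbers in that order gives the answer.
Final answer: [-3, -4, -7, -10, 14, 15]


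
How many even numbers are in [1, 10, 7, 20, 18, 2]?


Check each element:
  1 is odd
  10 is even
  7 is odd
  20 is even
  18 is even
  2 is even
Evens: [10, 20, 18, 2]
Count of evens = 4
Final answer: 4


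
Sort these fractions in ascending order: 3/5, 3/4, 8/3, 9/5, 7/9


Convert to decimal for comparison:
  3/5 = 0.6
  3/4 = 0.75
  8/3 = 2.6667
  9/5 = 1.8
  7/9 = 0.7778
Decimals in increasing order: 0.6 < 0.75 < 0.7778 < 1.8 < 2.6667
Writing each back as its fraction gives the sorted order.
Final answer: 3/5, 3/4, 7/9, 9/5, 8/3


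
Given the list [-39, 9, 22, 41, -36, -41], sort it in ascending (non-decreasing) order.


Original list: [-39, 9, 22, 41, -36, -41]
Repeatedly take the smallest remaining element:
  Remaining [-39, 9, 22, 41, -36, -41] -> smallest is -41
  Remaining [-39, 9, 22, 41, -36] -> smallest is -39
  Remaining [9, 22, 41, -36] -> smallest is -36
  Remaining [9, 22, 41] -> smallest is 9
  Remaining [22, 41] -> smallest is 22
  Remaining [41] -> smallest is 41
Collecting the picks in order gives the sorted list.
Final answer: [-41, -39, -36, 9, 22, 41]


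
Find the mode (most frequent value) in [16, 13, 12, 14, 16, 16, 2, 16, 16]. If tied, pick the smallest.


Count the frequency of each value:
  2 appears 1 time(s)
  12 appears 1 time(s)
  13 appears 1 time(s)
  14 appears 1 time(s)
  16 appears 5 time(s)
Maximum frequency is 5.
Only 16 reaches that frequency, so it is the mode.
Final answer: 16


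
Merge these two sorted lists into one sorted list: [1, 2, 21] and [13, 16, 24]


List A: [1, 2, 21]
List B: [13, 16, 24]
Repeatedly compare the front elements and take the smaller:
  1 vs 13 -> take 1
  2 vs 13 -> take 2
  21 vs 13 -> take 13
  21 vs 16 -> take 16
  21 vs 24 -> take 21
  A is exhausted; append the rest of B: [24]
Final answer: [1, 2, 13, 16, 21, 24]


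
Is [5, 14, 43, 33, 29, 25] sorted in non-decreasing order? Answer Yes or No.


Check consecutive pairs:
  5 <= 14? True
  14 <= 43? True
  43 <= 33? False
  33 <= 29? False
  29 <= 25? False
3 consecutive pair(s) are out of order, so the list is not sorted.
Final answer: No


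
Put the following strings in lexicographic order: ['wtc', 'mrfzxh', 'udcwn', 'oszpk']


Compare strings character by character (the first differing letter decides):
  'mrfzxh' < 'oszpk' since 'm' < 'o' at position 1
  'oszpk' < 'udcwn' since 'o' < 'u' at position 1
  'udcwn' < 'wtc' since 'u' < 'w' at position 1
Chaining these comparisons gives the alphabetical order.
Final answer: ['mrfzxh', 'oszpk', 'udcwn', 'wtc']


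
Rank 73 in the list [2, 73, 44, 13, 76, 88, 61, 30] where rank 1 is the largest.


Sort descending: [88, 76, 73, 61, 44, 30, 13, 2]
Find 73 in the sorted list.
73 is at position 3.
Final answer: 3


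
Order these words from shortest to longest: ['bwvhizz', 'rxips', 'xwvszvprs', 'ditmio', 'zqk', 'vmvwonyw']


Compute lengths:
  'bwvhizz' has length 7
  'rxips' has length 5
  'xwvszvprs' has length 9
  'ditmio' has length 6
  'zqk' has length 3
  'vmvwonyw' has length 8
Lengths in increasing order: 3 < 5 < 6 < 7 < 8 < 9
Listing the words in that order gives the answer.
Final answer: ['zqk', 'rxips', 'ditmio', 'bwvhizz', 'vmvwonyw', 'xwvszvprs']


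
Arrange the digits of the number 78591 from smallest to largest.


The number 78591 has digits: 7, 8, 5, 9, 1
Sorted: 1, 5, 7, 8, 9
Joining the sorted digits gives the result.
Final answer: 15789


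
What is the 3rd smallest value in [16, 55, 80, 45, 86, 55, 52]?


Sort ascending: [16, 45, 52, 55, 55, 80, 86]
The 3rd element (1-indexed) is at index 2.
Value = 52
Final answer: 52


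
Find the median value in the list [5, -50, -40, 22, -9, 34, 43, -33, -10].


First, sort the list: [-50, -40, -33, -10, -9, 5, 22, 34, 43]
The list has 9 elements (odd count).
The middle index is 4 (0-based), and the element there is -9.
Final answer: -9


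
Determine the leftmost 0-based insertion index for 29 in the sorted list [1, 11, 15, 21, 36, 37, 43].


List is sorted: [1, 11, 15, 21, 36, 37, 43]
We need the leftmost position where 29 can be inserted, i.e. the first index whose element is >= 29 (or the end of the list if none is).
Binary search with low=0, high=7 (0-based indices):
  low=0, high=7, mid=3: a[3]=21 < 29, so low = 4
  low=4, high=7, mid=5: a[5]=37 >= 29, so high = 5
  low=4, high=5, mid=4: a[4]=36 >= 29, so high = 4
Now low = high = 4, so the insertion index is 4.
Final answer: 4
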